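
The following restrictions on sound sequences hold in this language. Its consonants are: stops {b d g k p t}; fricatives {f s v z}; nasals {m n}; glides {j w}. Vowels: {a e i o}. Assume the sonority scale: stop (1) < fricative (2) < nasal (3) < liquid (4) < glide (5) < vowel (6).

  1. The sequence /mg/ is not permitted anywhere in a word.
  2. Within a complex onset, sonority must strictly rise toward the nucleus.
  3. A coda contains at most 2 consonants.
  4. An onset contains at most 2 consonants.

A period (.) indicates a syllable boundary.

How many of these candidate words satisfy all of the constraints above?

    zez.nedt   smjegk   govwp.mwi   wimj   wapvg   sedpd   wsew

2

zez.nedt — σ1 onset /z/, coda /z/ ok; σ2 onset /n/, coda /dt/ (2C) ok → well-formed
smjegk — violates constraint 4: syllable 1 onset /smj/ has 3 consonants (> 2) → ill-formed
govwp.mwi — violates constraint 3: syllable 1 coda /vwp/ has 3 consonants (> 2) → ill-formed
wimj — σ1 onset /w/, coda /mj/ (2C) ok → well-formed
wapvg — violates constraint 3: syllable 1 coda /pvg/ has 3 consonants (> 2) → ill-formed
sedpd — violates constraint 3: syllable 1 coda /dpd/ has 3 consonants (> 2) → ill-formed
wsew — violates constraint 2: syllable 1 onset /ws/: /w/ (glide, 5) → /s/ (fricative, 2) does not rise → ill-formed
Well-formed: zez.nedt, wimj → 2.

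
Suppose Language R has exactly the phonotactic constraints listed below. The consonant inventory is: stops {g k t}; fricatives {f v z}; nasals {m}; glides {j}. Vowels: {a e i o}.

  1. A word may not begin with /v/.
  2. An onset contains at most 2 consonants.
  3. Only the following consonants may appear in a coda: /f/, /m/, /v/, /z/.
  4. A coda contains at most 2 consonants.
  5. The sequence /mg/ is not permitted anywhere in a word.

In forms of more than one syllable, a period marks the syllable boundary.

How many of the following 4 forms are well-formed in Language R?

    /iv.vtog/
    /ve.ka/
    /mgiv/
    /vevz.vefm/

/iv.vtog/ — violates constraint 3: syllable 2 coda contains /g/, which is not a licensed coda consonant → ill-formed
/ve.ka/ — violates constraint 1: word begins with /v/ → ill-formed
/mgiv/ — violates constraint 5: contains banned sequence /mg/ → ill-formed
/vevz.vefm/ — violates constraint 1: word begins with /v/ → ill-formed
No form is well-formed → 0.

0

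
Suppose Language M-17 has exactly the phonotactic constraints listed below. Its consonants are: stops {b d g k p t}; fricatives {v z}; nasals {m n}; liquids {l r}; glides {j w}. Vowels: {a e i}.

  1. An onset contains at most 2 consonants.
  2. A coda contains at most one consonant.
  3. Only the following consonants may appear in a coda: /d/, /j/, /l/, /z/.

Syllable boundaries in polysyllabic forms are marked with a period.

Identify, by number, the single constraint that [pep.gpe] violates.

3

[pep.gpe]: syllable 1 coda contains /p/, which is not a licensed coda consonant.
This is a violation of constraint 3: "Only the following consonants may appear in a coda: /d/, /j/, /l/, /z/."
The remaining constraints (1, 2) are satisfied.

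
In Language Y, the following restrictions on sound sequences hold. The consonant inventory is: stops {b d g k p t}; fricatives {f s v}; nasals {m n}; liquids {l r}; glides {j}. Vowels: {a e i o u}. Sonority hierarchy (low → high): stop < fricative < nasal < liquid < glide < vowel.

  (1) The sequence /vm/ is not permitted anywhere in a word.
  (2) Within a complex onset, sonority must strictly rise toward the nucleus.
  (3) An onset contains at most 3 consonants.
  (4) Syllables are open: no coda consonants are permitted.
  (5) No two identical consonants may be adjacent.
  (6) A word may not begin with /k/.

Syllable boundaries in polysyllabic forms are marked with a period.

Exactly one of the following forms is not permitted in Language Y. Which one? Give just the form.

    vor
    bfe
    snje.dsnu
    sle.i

vor

vor — violates constraint 4: syllable 1 coda /r/ has 1 consonant (> 0) → not permitted
bfe — σ1 onset /bf/ (1→2 rises), coda /∅/ ok → permitted
snje.dsnu — σ1 onset /snj/ (2→3→5 rises), coda /∅/ ok; σ2 onset /dsn/ (1→2→3 rises), coda /∅/ ok → permitted
sle.i — σ1 onset /sl/ (2→4 rises), coda /∅/ ok; σ2 onset /∅/, coda /∅/ ok → permitted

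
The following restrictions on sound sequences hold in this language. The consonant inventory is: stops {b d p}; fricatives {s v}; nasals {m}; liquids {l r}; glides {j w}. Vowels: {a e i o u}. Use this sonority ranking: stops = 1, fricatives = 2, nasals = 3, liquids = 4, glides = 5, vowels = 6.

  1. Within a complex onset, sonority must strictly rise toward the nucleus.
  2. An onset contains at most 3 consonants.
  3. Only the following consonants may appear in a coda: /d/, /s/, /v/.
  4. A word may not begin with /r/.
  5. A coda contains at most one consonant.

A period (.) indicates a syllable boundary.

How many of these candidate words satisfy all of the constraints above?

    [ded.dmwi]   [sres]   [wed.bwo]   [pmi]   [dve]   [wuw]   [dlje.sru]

[ded.dmwi] — σ1 onset /d/, coda /d/ ok; σ2 onset /dmw/ (1→3→5 rises), coda /∅/ ok → well-formed
[sres] — σ1 onset /sr/ (2→4 rises), coda /s/ ok → well-formed
[wed.bwo] — σ1 onset /w/, coda /d/ ok; σ2 onset /bw/ (1→5 rises), coda /∅/ ok → well-formed
[pmi] — σ1 onset /pm/ (1→3 rises), coda /∅/ ok → well-formed
[dve] — σ1 onset /dv/ (1→2 rises), coda /∅/ ok → well-formed
[wuw] — violates constraint 3: syllable 1 coda contains /w/, which is not a licensed coda consonant → ill-formed
[dlje.sru] — σ1 onset /dlj/ (1→4→5 rises), coda /∅/ ok; σ2 onset /sr/ (2→4 rises), coda /∅/ ok → well-formed
Well-formed: [ded.dmwi], [sres], [wed.bwo], [pmi], [dve], [dlje.sru] → 6.

6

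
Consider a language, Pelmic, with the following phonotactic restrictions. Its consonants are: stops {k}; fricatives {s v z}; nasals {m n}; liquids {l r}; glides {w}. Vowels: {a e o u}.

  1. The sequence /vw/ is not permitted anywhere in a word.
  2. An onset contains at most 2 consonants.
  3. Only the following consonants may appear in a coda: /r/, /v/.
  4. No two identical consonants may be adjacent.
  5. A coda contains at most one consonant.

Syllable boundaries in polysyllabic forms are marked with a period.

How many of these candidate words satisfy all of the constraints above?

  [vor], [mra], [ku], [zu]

[vor] — σ1 onset /v/, coda /r/ ok → phonotactically legal
[mra] — σ1 onset /mr/ (2C), coda /∅/ ok → phonotactically legal
[ku] — σ1 onset /k/, coda /∅/ ok → phonotactically legal
[zu] — σ1 onset /z/, coda /∅/ ok → phonotactically legal
Phonotactically legal: [vor], [mra], [ku], [zu] → 4.

4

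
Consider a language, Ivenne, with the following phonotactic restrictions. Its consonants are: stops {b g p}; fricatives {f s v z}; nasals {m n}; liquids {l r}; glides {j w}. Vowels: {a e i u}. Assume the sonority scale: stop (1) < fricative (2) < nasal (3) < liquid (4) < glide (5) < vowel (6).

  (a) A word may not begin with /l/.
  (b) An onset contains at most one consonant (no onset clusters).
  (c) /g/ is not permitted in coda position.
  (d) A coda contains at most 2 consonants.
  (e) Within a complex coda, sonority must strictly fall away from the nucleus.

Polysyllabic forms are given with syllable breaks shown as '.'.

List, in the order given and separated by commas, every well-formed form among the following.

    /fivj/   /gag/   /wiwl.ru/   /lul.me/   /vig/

/fivj/ — violates constraint (e): syllable 1 coda /vj/: /v/ (fricative, 2) → /j/ (glide, 5) does not fall → ill-formed
/gag/ — violates constraint (c): syllable 1 coda contains /g/ → ill-formed
/wiwl.ru/ — σ1 onset /w/, coda /wl/ (5→4 falls) ok; σ2 onset /r/, coda /∅/ ok → well-formed
/lul.me/ — violates constraint (a): word begins with /l/ → ill-formed
/vig/ — violates constraint (c): syllable 1 coda contains /g/ → ill-formed

/wiwl.ru/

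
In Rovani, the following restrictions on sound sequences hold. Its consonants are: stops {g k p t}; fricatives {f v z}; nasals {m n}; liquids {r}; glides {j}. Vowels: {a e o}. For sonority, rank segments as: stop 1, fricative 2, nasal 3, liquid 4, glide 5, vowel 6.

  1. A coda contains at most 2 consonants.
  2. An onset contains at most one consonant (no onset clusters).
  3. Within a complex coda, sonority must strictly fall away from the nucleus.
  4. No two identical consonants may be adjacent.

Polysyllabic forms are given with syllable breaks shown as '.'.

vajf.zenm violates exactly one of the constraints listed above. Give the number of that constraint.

3

vajf.zenm: syllable 2 coda /nm/: /n/ (nasal, 3) → /m/ (nasal, 3) does not fall.
This is a violation of constraint 3: "Within a complex coda, sonority must strictly fall away from the nucleus."
The remaining constraints (1, 2, 4) are satisfied.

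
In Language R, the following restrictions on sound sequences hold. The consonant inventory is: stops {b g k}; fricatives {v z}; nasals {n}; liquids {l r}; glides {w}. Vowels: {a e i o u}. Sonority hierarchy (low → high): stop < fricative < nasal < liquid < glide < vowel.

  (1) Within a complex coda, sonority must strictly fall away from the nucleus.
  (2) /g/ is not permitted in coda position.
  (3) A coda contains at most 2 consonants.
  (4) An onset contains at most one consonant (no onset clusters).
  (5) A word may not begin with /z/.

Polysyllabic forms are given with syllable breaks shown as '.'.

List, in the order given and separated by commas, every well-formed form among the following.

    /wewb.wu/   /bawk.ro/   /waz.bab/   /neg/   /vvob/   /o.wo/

/wewb.wu/, /bawk.ro/, /waz.bab/, /o.wo/

/wewb.wu/ — σ1 onset /w/, coda /wb/ (5→1 falls) ok; σ2 onset /w/, coda /∅/ ok → well-formed
/bawk.ro/ — σ1 onset /b/, coda /wk/ (5→1 falls) ok; σ2 onset /r/, coda /∅/ ok → well-formed
/waz.bab/ — σ1 onset /w/, coda /z/ ok; σ2 onset /b/, coda /b/ ok → well-formed
/neg/ — violates constraint 2: syllable 1 coda contains /g/ → ill-formed
/vvob/ — violates constraint 4: syllable 1 onset /vv/ has 2 consonants (> 1) → ill-formed
/o.wo/ — σ1 onset /∅/, coda /∅/ ok; σ2 onset /w/, coda /∅/ ok → well-formed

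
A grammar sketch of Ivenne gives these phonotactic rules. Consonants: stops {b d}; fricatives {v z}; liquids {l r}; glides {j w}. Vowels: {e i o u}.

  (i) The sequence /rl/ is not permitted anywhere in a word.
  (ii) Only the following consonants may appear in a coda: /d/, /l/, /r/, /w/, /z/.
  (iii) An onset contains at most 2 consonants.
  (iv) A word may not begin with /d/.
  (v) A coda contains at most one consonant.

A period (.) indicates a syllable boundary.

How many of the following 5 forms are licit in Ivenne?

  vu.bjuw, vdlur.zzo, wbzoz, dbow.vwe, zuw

2

vu.bjuw — σ1 onset /v/, coda /∅/ ok; σ2 onset /bj/ (2C), coda /w/ ok → licit
vdlur.zzo — violates constraint (iii): syllable 1 onset /vdl/ has 3 consonants (> 2) → illicit
wbzoz — violates constraint (iii): syllable 1 onset /wbz/ has 3 consonants (> 2) → illicit
dbow.vwe — violates constraint (iv): word begins with /d/ → illicit
zuw — σ1 onset /z/, coda /w/ ok → licit
Licit: vu.bjuw, zuw → 2.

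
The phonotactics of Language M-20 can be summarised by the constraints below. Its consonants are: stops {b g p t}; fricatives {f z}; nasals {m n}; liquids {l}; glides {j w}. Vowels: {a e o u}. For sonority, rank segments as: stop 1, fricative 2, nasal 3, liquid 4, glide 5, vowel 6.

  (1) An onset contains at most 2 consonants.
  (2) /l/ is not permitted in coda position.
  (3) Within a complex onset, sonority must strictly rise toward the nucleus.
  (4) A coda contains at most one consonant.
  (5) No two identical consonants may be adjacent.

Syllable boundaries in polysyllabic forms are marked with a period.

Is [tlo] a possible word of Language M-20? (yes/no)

[tlo] — σ1 onset /tl/ (1→4 rises), coda /∅/ ok → well-formed

yes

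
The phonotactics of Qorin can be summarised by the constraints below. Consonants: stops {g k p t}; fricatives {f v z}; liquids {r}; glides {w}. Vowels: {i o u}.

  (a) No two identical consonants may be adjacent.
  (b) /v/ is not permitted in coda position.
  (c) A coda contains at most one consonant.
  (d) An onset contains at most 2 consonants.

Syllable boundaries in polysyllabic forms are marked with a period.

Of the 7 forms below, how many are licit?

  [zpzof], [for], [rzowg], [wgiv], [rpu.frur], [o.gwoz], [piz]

[zpzof] — violates constraint (d): syllable 1 onset /zpz/ has 3 consonants (> 2) → illicit
[for] — σ1 onset /f/, coda /r/ ok → licit
[rzowg] — violates constraint (c): syllable 1 coda /wg/ has 2 consonants (> 1) → illicit
[wgiv] — violates constraint (b): syllable 1 coda contains /v/ → illicit
[rpu.frur] — σ1 onset /rp/ (2C), coda /∅/ ok; σ2 onset /fr/ (2C), coda /r/ ok → licit
[o.gwoz] — σ1 onset /∅/, coda /∅/ ok; σ2 onset /gw/ (2C), coda /z/ ok → licit
[piz] — σ1 onset /p/, coda /z/ ok → licit
Licit: [for], [rpu.frur], [o.gwoz], [piz] → 4.

4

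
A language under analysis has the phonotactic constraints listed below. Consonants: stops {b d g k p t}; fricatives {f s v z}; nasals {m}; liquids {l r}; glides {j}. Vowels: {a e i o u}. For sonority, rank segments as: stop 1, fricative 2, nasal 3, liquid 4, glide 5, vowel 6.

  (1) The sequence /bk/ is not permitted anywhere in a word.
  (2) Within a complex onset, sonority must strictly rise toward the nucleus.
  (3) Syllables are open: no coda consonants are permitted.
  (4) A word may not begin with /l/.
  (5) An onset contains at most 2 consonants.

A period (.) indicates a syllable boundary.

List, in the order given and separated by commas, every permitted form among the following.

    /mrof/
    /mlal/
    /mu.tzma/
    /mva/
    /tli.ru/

/mrof/ — violates constraint 3: syllable 1 coda /f/ has 1 consonant (> 0) → not permitted
/mlal/ — violates constraint 3: syllable 1 coda /l/ has 1 consonant (> 0) → not permitted
/mu.tzma/ — violates constraint 5: syllable 2 onset /tzm/ has 3 consonants (> 2) → not permitted
/mva/ — violates constraint 2: syllable 1 onset /mv/: /m/ (nasal, 3) → /v/ (fricative, 2) does not rise → not permitted
/tli.ru/ — σ1 onset /tl/ (1→4 rises), coda /∅/ ok; σ2 onset /r/, coda /∅/ ok → permitted

/tli.ru/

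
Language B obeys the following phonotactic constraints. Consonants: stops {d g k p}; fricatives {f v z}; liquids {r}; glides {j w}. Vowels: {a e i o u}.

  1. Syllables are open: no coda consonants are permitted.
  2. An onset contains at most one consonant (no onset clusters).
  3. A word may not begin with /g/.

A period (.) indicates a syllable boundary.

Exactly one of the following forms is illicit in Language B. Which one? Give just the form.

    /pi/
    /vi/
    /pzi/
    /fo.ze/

/pzi/

/pi/ — σ1 onset /p/, coda /∅/ ok → licit
/vi/ — σ1 onset /v/, coda /∅/ ok → licit
/pzi/ — violates constraint 2: syllable 1 onset /pz/ has 2 consonants (> 1) → illicit
/fo.ze/ — σ1 onset /f/, coda /∅/ ok; σ2 onset /z/, coda /∅/ ok → licit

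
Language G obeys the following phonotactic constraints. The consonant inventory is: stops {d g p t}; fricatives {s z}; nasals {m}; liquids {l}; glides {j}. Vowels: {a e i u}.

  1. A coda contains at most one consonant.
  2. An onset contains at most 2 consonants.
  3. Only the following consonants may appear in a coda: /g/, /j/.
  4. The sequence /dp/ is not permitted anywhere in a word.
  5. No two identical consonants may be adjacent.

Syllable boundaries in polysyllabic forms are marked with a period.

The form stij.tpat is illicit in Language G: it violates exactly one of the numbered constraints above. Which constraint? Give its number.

3

stij.tpat: syllable 2 coda contains /t/, which is not a licensed coda consonant.
This is a violation of constraint 3: "Only the following consonants may appear in a coda: /g/, /j/."
The remaining constraints (1, 2, 4, 5) are satisfied.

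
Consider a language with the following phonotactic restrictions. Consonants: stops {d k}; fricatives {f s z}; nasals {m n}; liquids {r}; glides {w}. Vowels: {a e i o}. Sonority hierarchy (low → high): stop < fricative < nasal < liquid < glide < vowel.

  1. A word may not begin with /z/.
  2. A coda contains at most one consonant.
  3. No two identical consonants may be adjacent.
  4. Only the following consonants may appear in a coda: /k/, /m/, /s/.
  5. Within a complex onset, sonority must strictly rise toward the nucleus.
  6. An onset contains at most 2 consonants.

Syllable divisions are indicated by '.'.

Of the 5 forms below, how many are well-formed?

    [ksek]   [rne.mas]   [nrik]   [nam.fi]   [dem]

[ksek] — σ1 onset /ks/ (1→2 rises), coda /k/ ok → well-formed
[rne.mas] — violates constraint 5: syllable 1 onset /rn/: /r/ (liquid, 4) → /n/ (nasal, 3) does not rise → ill-formed
[nrik] — σ1 onset /nr/ (3→4 rises), coda /k/ ok → well-formed
[nam.fi] — σ1 onset /n/, coda /m/ ok; σ2 onset /f/, coda /∅/ ok → well-formed
[dem] — σ1 onset /d/, coda /m/ ok → well-formed
Well-formed: [ksek], [nrik], [nam.fi], [dem] → 4.

4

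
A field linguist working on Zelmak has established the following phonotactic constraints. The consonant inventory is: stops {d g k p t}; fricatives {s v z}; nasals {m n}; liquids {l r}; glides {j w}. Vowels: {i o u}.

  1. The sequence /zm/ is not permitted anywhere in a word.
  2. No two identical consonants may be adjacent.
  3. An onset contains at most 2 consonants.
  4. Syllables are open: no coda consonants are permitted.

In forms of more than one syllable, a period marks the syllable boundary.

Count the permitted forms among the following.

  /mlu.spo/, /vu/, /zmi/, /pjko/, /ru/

3

/mlu.spo/ — σ1 onset /ml/ (2C), coda /∅/ ok; σ2 onset /sp/ (2C), coda /∅/ ok → permitted
/vu/ — σ1 onset /v/, coda /∅/ ok → permitted
/zmi/ — violates constraint 1: contains banned sequence /zm/ → not permitted
/pjko/ — violates constraint 3: syllable 1 onset /pjk/ has 3 consonants (> 2) → not permitted
/ru/ — σ1 onset /r/, coda /∅/ ok → permitted
Permitted: /mlu.spo/, /vu/, /ru/ → 3.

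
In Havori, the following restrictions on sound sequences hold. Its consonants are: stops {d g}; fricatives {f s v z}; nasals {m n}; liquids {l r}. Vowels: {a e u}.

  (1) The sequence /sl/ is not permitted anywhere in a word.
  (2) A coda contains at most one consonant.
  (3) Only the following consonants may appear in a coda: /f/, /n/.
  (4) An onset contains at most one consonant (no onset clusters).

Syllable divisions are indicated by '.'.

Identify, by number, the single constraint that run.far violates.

3

run.far: syllable 2 coda contains /r/, which is not a licensed coda consonant.
This is a violation of constraint 3: "Only the following consonants may appear in a coda: /f/, /n/."
The remaining constraints (1, 2, 4) are satisfied.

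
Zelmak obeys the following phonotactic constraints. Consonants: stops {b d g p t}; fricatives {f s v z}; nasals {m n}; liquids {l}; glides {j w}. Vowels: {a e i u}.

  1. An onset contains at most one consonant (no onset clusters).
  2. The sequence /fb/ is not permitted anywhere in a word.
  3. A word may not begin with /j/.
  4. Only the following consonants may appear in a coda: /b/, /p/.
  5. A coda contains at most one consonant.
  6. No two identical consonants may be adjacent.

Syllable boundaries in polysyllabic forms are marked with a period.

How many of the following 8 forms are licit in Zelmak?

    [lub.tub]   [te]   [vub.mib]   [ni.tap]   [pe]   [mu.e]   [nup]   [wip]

[lub.tub] — σ1 onset /l/, coda /b/ ok; σ2 onset /t/, coda /b/ ok → licit
[te] — σ1 onset /t/, coda /∅/ ok → licit
[vub.mib] — σ1 onset /v/, coda /b/ ok; σ2 onset /m/, coda /b/ ok → licit
[ni.tap] — σ1 onset /n/, coda /∅/ ok; σ2 onset /t/, coda /p/ ok → licit
[pe] — σ1 onset /p/, coda /∅/ ok → licit
[mu.e] — σ1 onset /m/, coda /∅/ ok; σ2 onset /∅/, coda /∅/ ok → licit
[nup] — σ1 onset /n/, coda /p/ ok → licit
[wip] — σ1 onset /w/, coda /p/ ok → licit
Licit: [lub.tub], [te], [vub.mib], [ni.tap], [pe], [mu.e], [nup], [wip] → 8.

8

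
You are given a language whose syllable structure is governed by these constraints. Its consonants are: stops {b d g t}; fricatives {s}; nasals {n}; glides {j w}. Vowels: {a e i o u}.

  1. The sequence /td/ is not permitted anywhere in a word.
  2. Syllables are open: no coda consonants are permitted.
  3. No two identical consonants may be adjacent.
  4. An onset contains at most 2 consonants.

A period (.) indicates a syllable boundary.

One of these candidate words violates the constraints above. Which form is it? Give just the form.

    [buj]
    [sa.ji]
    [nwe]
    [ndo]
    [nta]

[buj] — violates constraint 2: syllable 1 coda /j/ has 1 consonant (> 0) → not permitted
[sa.ji] — σ1 onset /s/, coda /∅/ ok; σ2 onset /j/, coda /∅/ ok → permitted
[nwe] — σ1 onset /nw/ (2C), coda /∅/ ok → permitted
[ndo] — σ1 onset /nd/ (2C), coda /∅/ ok → permitted
[nta] — σ1 onset /nt/ (2C), coda /∅/ ok → permitted

[buj]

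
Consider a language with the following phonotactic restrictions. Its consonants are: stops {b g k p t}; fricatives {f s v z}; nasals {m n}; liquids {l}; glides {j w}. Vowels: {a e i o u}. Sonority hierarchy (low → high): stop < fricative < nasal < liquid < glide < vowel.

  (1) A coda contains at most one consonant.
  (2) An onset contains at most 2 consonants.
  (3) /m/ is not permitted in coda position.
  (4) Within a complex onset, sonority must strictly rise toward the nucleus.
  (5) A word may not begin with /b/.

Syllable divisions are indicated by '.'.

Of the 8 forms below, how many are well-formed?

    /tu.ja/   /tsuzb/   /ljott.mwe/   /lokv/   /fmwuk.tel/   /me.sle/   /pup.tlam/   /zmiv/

/tu.ja/ — σ1 onset /t/, coda /∅/ ok; σ2 onset /j/, coda /∅/ ok → well-formed
/tsuzb/ — violates constraint 1: syllable 1 coda /zb/ has 2 consonants (> 1) → ill-formed
/ljott.mwe/ — violates constraint 1: syllable 1 coda /tt/ has 2 consonants (> 1) → ill-formed
/lokv/ — violates constraint 1: syllable 1 coda /kv/ has 2 consonants (> 1) → ill-formed
/fmwuk.tel/ — violates constraint 2: syllable 1 onset /fmw/ has 3 consonants (> 2) → ill-formed
/me.sle/ — σ1 onset /m/, coda /∅/ ok; σ2 onset /sl/ (2→4 rises), coda /∅/ ok → well-formed
/pup.tlam/ — violates constraint 3: syllable 2 coda contains /m/ → ill-formed
/zmiv/ — σ1 onset /zm/ (2→3 rises), coda /v/ ok → well-formed
Well-formed: /tu.ja/, /me.sle/, /zmiv/ → 3.

3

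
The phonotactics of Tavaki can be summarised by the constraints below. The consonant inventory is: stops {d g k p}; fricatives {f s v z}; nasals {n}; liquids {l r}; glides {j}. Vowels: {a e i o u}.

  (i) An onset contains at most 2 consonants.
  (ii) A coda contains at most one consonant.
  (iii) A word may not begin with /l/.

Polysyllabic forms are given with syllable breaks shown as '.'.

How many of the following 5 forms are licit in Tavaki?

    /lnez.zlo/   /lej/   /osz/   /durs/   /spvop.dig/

0

/lnez.zlo/ — violates constraint (iii): word begins with /l/ → illicit
/lej/ — violates constraint (iii): word begins with /l/ → illicit
/osz/ — violates constraint (ii): syllable 1 coda /sz/ has 2 consonants (> 1) → illicit
/durs/ — violates constraint (ii): syllable 1 coda /rs/ has 2 consonants (> 1) → illicit
/spvop.dig/ — violates constraint (i): syllable 1 onset /spv/ has 3 consonants (> 2) → illicit
No form is licit → 0.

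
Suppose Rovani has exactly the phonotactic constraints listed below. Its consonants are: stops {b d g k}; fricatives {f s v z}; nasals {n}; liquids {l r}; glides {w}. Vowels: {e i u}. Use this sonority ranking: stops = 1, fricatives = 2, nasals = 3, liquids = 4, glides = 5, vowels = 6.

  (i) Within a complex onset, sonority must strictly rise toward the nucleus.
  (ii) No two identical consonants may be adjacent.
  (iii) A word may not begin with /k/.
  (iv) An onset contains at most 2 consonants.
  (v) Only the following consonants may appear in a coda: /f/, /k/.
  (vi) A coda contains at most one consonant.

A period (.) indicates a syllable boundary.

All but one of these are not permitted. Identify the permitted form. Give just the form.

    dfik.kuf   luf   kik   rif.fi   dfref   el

dfik.kuf — violates constraint (ii): adjacent identical consonants /kk/ → not permitted
luf — σ1 onset /l/, coda /f/ ok → permitted
kik — violates constraint (iii): word begins with /k/ → not permitted
rif.fi — violates constraint (ii): adjacent identical consonants /ff/ → not permitted
dfref — violates constraint (iv): syllable 1 onset /dfr/ has 3 consonants (> 2) → not permitted
el — violates constraint (v): syllable 1 coda contains /l/, which is not a licensed coda consonant → not permitted

luf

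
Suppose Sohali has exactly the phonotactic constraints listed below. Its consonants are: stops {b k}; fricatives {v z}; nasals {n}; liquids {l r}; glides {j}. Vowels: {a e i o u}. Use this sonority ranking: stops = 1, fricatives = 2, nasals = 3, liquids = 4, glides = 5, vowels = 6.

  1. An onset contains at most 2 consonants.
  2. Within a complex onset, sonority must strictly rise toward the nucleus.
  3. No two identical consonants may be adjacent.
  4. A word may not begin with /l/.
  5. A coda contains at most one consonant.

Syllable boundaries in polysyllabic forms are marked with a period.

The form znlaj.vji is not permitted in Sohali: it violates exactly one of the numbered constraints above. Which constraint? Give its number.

1

znlaj.vji: syllable 1 onset /znl/ has 3 consonants (> 2).
This is a violation of constraint 1: "An onset contains at most 2 consonants."
The remaining constraints (2, 3, 4, 5) are satisfied.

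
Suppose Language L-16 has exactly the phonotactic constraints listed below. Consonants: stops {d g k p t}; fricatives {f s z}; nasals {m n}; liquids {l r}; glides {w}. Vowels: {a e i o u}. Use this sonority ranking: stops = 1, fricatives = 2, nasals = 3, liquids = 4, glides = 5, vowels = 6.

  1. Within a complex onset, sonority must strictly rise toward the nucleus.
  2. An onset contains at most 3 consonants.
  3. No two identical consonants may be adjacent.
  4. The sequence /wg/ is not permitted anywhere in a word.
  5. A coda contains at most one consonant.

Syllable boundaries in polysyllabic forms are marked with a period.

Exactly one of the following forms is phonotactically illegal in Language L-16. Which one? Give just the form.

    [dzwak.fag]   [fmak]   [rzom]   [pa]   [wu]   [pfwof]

[dzwak.fag] — σ1 onset /dzw/ (1→2→5 rises), coda /k/ ok; σ2 onset /f/, coda /g/ ok → phonotactically legal
[fmak] — σ1 onset /fm/ (2→3 rises), coda /k/ ok → phonotactically legal
[rzom] — violates constraint 1: syllable 1 onset /rz/: /r/ (liquid, 4) → /z/ (fricative, 2) does not rise → phonotactically illegal
[pa] — σ1 onset /p/, coda /∅/ ok → phonotactically legal
[wu] — σ1 onset /w/, coda /∅/ ok → phonotactically legal
[pfwof] — σ1 onset /pfw/ (1→2→5 rises), coda /f/ ok → phonotactically legal

[rzom]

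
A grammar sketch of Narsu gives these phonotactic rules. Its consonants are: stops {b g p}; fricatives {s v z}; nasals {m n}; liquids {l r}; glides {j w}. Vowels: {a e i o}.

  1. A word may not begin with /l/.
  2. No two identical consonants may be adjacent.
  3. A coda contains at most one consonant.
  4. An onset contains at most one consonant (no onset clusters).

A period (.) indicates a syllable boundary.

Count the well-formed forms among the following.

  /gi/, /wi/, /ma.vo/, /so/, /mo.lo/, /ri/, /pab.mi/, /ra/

/gi/ — σ1 onset /g/, coda /∅/ ok → well-formed
/wi/ — σ1 onset /w/, coda /∅/ ok → well-formed
/ma.vo/ — σ1 onset /m/, coda /∅/ ok; σ2 onset /v/, coda /∅/ ok → well-formed
/so/ — σ1 onset /s/, coda /∅/ ok → well-formed
/mo.lo/ — σ1 onset /m/, coda /∅/ ok; σ2 onset /l/, coda /∅/ ok → well-formed
/ri/ — σ1 onset /r/, coda /∅/ ok → well-formed
/pab.mi/ — σ1 onset /p/, coda /b/ ok; σ2 onset /m/, coda /∅/ ok → well-formed
/ra/ — σ1 onset /r/, coda /∅/ ok → well-formed
Well-formed: /gi/, /wi/, /ma.vo/, /so/, /mo.lo/, /ri/, /pab.mi/, /ra/ → 8.

8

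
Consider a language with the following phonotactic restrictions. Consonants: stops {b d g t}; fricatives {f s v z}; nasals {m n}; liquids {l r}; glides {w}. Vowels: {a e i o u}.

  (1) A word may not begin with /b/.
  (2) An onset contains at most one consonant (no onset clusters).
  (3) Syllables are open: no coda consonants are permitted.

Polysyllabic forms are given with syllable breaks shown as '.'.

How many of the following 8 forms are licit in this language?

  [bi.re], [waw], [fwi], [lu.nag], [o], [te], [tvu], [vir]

2

[bi.re] — violates constraint 1: word begins with /b/ → illicit
[waw] — violates constraint 3: syllable 1 coda /w/ has 1 consonant (> 0) → illicit
[fwi] — violates constraint 2: syllable 1 onset /fw/ has 2 consonants (> 1) → illicit
[lu.nag] — violates constraint 3: syllable 2 coda /g/ has 1 consonant (> 0) → illicit
[o] — σ1 onset /∅/, coda /∅/ ok → licit
[te] — σ1 onset /t/, coda /∅/ ok → licit
[tvu] — violates constraint 2: syllable 1 onset /tv/ has 2 consonants (> 1) → illicit
[vir] — violates constraint 3: syllable 1 coda /r/ has 1 consonant (> 0) → illicit
Licit: [o], [te] → 2.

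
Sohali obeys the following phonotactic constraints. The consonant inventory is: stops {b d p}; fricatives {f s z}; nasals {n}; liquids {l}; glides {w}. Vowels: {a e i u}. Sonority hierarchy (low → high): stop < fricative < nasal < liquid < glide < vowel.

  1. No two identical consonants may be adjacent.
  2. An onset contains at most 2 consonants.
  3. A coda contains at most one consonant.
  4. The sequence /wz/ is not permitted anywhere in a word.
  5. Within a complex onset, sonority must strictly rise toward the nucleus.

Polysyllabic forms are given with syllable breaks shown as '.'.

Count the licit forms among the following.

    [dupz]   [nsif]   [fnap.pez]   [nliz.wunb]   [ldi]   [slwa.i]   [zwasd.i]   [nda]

0

[dupz] — violates constraint 3: syllable 1 coda /pz/ has 2 consonants (> 1) → illicit
[nsif] — violates constraint 5: syllable 1 onset /ns/: /n/ (nasal, 3) → /s/ (fricative, 2) does not rise → illicit
[fnap.pez] — violates constraint 1: adjacent identical consonants /pp/ → illicit
[nliz.wunb] — violates constraint 3: syllable 2 coda /nb/ has 2 consonants (> 1) → illicit
[ldi] — violates constraint 5: syllable 1 onset /ld/: /l/ (liquid, 4) → /d/ (stop, 1) does not rise → illicit
[slwa.i] — violates constraint 2: syllable 1 onset /slw/ has 3 consonants (> 2) → illicit
[zwasd.i] — violates constraint 3: syllable 1 coda /sd/ has 2 consonants (> 1) → illicit
[nda] — violates constraint 5: syllable 1 onset /nd/: /n/ (nasal, 3) → /d/ (stop, 1) does not rise → illicit
No form is licit → 0.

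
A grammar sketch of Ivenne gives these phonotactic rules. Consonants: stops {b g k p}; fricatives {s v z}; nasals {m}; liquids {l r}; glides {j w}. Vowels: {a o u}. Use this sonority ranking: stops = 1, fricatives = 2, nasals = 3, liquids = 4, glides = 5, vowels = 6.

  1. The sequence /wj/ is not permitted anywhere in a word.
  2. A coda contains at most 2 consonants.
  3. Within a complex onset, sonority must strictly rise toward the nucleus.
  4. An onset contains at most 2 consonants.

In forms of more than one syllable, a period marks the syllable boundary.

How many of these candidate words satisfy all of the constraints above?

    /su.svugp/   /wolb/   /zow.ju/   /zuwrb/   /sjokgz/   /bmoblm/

/su.svugp/ — violates constraint 3: syllable 2 onset /sv/: /s/ (fricative, 2) → /v/ (fricative, 2) does not rise → illicit
/wolb/ — σ1 onset /w/, coda /lb/ (2C) ok → licit
/zow.ju/ — violates constraint 1: contains banned sequence /wj/ → illicit
/zuwrb/ — violates constraint 2: syllable 1 coda /wrb/ has 3 consonants (> 2) → illicit
/sjokgz/ — violates constraint 2: syllable 1 coda /kgz/ has 3 consonants (> 2) → illicit
/bmoblm/ — violates constraint 2: syllable 1 coda /blm/ has 3 consonants (> 2) → illicit
Licit: /wolb/ → 1.

1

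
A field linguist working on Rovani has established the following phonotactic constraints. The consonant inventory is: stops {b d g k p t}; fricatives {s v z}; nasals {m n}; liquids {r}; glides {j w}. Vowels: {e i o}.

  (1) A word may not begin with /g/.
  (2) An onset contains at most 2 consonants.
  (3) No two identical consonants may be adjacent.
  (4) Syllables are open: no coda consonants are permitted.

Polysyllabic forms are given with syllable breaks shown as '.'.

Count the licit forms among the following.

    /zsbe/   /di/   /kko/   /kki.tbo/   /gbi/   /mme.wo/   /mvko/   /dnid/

1

/zsbe/ — violates constraint 2: syllable 1 onset /zsb/ has 3 consonants (> 2) → illicit
/di/ — σ1 onset /d/, coda /∅/ ok → licit
/kko/ — violates constraint 3: adjacent identical consonants /kk/ → illicit
/kki.tbo/ — violates constraint 3: adjacent identical consonants /kk/ → illicit
/gbi/ — violates constraint 1: word begins with /g/ → illicit
/mme.wo/ — violates constraint 3: adjacent identical consonants /mm/ → illicit
/mvko/ — violates constraint 2: syllable 1 onset /mvk/ has 3 consonants (> 2) → illicit
/dnid/ — violates constraint 4: syllable 1 coda /d/ has 1 consonant (> 0) → illicit
Licit: /di/ → 1.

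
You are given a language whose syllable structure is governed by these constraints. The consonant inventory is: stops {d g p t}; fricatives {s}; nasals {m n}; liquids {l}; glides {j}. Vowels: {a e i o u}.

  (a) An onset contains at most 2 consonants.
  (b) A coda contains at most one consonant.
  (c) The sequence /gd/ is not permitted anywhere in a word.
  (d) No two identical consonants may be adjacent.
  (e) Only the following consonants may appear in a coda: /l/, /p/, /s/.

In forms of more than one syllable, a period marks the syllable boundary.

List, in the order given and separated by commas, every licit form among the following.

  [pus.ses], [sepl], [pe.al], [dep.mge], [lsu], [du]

[pus.ses] — violates constraint (d): adjacent identical consonants /ss/ → illicit
[sepl] — violates constraint (b): syllable 1 coda /pl/ has 2 consonants (> 1) → illicit
[pe.al] — σ1 onset /p/, coda /∅/ ok; σ2 onset /∅/, coda /l/ ok → licit
[dep.mge] — σ1 onset /d/, coda /p/ ok; σ2 onset /mg/ (2C), coda /∅/ ok → licit
[lsu] — σ1 onset /ls/ (2C), coda /∅/ ok → licit
[du] — σ1 onset /d/, coda /∅/ ok → licit

[pe.al], [dep.mge], [lsu], [du]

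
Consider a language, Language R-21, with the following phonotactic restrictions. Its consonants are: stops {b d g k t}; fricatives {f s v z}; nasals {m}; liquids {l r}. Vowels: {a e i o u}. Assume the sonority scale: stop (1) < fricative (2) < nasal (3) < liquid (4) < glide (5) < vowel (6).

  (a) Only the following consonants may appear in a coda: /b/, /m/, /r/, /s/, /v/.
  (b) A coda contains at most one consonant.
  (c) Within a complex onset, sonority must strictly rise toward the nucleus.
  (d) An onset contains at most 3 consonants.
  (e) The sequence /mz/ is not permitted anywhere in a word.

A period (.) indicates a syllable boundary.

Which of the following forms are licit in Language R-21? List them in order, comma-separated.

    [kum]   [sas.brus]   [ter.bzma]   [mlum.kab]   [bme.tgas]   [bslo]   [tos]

[kum], [sas.brus], [ter.bzma], [mlum.kab], [bslo], [tos]

[kum] — σ1 onset /k/, coda /m/ ok → licit
[sas.brus] — σ1 onset /s/, coda /s/ ok; σ2 onset /br/ (1→4 rises), coda /s/ ok → licit
[ter.bzma] — σ1 onset /t/, coda /r/ ok; σ2 onset /bzm/ (1→2→3 rises), coda /∅/ ok → licit
[mlum.kab] — σ1 onset /ml/ (3→4 rises), coda /m/ ok; σ2 onset /k/, coda /b/ ok → licit
[bme.tgas] — violates constraint (c): syllable 2 onset /tg/: /t/ (stop, 1) → /g/ (stop, 1) does not rise → illicit
[bslo] — σ1 onset /bsl/ (1→2→4 rises), coda /∅/ ok → licit
[tos] — σ1 onset /t/, coda /s/ ok → licit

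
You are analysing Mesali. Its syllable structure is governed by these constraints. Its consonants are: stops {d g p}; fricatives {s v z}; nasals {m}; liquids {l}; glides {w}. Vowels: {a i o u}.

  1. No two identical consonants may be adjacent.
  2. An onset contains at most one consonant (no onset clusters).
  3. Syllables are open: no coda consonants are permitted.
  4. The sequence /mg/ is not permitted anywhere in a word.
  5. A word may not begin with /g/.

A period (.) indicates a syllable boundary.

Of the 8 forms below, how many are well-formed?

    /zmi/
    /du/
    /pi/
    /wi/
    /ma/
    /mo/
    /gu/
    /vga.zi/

5

/zmi/ — violates constraint 2: syllable 1 onset /zm/ has 2 consonants (> 1) → ill-formed
/du/ — σ1 onset /d/, coda /∅/ ok → well-formed
/pi/ — σ1 onset /p/, coda /∅/ ok → well-formed
/wi/ — σ1 onset /w/, coda /∅/ ok → well-formed
/ma/ — σ1 onset /m/, coda /∅/ ok → well-formed
/mo/ — σ1 onset /m/, coda /∅/ ok → well-formed
/gu/ — violates constraint 5: word begins with /g/ → ill-formed
/vga.zi/ — violates constraint 2: syllable 1 onset /vg/ has 2 consonants (> 1) → ill-formed
Well-formed: /du/, /pi/, /wi/, /ma/, /mo/ → 5.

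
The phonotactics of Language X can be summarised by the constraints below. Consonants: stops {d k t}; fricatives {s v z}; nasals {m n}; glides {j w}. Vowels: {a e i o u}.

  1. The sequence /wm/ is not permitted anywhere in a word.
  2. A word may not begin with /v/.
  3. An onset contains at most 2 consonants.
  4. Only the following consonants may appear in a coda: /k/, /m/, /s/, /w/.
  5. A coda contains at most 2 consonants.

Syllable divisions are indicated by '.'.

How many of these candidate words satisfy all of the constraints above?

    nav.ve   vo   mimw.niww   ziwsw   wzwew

1

nav.ve — violates constraint 4: syllable 1 coda contains /v/, which is not a licensed coda consonant → ill-formed
vo — violates constraint 2: word begins with /v/ → ill-formed
mimw.niww — σ1 onset /m/, coda /mw/ (2C) ok; σ2 onset /n/, coda /ww/ (2C) ok → well-formed
ziwsw — violates constraint 5: syllable 1 coda /wsw/ has 3 consonants (> 2) → ill-formed
wzwew — violates constraint 3: syllable 1 onset /wzw/ has 3 consonants (> 2) → ill-formed
Well-formed: mimw.niww → 1.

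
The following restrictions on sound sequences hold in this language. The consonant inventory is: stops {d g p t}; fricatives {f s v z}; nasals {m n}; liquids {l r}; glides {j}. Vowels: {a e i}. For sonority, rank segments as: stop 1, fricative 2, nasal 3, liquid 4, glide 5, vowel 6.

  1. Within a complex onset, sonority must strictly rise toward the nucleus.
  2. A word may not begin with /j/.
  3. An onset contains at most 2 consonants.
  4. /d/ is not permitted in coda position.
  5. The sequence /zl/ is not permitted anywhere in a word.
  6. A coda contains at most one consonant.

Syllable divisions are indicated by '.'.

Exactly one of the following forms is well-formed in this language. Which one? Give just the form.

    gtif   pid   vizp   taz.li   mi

gtif — violates constraint 1: syllable 1 onset /gt/: /g/ (stop, 1) → /t/ (stop, 1) does not rise → ill-formed
pid — violates constraint 4: syllable 1 coda contains /d/ → ill-formed
vizp — violates constraint 6: syllable 1 coda /zp/ has 2 consonants (> 1) → ill-formed
taz.li — violates constraint 5: contains banned sequence /zl/ → ill-formed
mi — σ1 onset /m/, coda /∅/ ok → well-formed

mi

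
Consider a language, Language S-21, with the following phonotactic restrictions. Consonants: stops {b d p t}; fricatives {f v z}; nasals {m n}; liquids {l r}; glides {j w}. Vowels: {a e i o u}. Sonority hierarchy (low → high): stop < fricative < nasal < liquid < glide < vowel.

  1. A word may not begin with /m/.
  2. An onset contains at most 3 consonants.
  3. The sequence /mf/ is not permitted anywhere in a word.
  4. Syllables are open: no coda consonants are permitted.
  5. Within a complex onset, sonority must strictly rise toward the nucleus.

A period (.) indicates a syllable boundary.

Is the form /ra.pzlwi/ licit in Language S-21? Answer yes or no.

no

/ra.pzlwi/ — violates constraint 2: syllable 2 onset /pzlw/ has 4 consonants (> 3) → illicit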